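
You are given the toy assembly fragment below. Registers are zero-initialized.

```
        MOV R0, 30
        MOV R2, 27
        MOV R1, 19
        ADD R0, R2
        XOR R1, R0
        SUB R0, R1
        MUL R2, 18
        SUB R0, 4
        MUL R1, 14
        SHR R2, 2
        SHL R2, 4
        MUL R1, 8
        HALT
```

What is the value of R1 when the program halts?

4704

after MOV R0, 30: R0=30
after MOV R2, 27: R2=27
after MOV R1, 19: R1=19
after ADD R0, R2: R0=30+27=57
after XOR R1, R0: R1=19^57=42
after SUB R0, R1: R0=57-42=15
after MUL R2, 18: R2=27*18=486
after SUB R0, 4: R0=15-4=11
after MUL R1, 14: R1=42*14=588
after SHR R2, 2: R2=486>>2=121
after SHL R2, 4: R2=121<<4=1936
after MUL R1, 8: R1=588*8=4704
halt.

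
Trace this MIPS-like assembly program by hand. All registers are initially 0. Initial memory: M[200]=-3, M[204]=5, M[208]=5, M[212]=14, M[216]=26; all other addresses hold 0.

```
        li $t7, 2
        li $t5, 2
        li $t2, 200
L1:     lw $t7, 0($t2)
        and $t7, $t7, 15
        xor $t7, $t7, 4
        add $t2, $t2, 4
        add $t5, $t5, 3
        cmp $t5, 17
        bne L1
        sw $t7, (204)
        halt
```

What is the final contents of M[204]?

14

$t7=2
$t5=2
$t2=200
$t7=M[200]=-3
$t7=(-3)&15=13
$t7=13^4=9
$t2=200+4=204
$t5=2+3=5
cmp $t5, 17  (cmp 5,17)
bne L1: taken
$t7=M[204]=5
$t7=5&15=5
$t7=5^4=1
$t2=204+4=208
$t5=5+3=8
cmp $t5, 17  (cmp 8,17)
bne L1: taken
$t7=M[208]=5
$t7=5&15=5
$t7=5^4=1
$t2=208+4=212
$t5=8+3=11
cmp $t5, 17  (cmp 11,17)
bne L1: taken
$t7=M[212]=14
$t7=14&15=14
$t7=14^4=10
$t2=212+4=216
$t5=11+3=14
cmp $t5, 17  (cmp 14,17)
bne L1: taken
$t7=M[216]=26
$t7=26&15=10
$t7=10^4=14
$t2=216+4=220
$t5=14+3=17
cmp $t5, 17  (cmp 17,17)
bne L1: not taken
sw $t7, (204) → M[204]=14
halt.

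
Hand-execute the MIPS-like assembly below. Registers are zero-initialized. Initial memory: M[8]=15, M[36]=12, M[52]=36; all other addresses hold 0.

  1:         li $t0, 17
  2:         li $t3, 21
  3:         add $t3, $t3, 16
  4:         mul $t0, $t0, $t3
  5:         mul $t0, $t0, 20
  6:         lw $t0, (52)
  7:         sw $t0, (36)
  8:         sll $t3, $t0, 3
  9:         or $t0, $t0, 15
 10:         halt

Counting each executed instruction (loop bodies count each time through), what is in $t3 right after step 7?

37

after li $t0, 17: $t0=17
after li $t3, 21: $t3=21
after add $t3, $t3, 16: $t3=21+16=37
after mul $t0, $t0, $t3: $t0=17*37=629
after mul $t0, $t0, 20: $t0=629*20=12580
after lw $t0, (52): $t0=M[52]=36
sw $t0, (36) → M[36]=36
After step 7: $t3 = 37.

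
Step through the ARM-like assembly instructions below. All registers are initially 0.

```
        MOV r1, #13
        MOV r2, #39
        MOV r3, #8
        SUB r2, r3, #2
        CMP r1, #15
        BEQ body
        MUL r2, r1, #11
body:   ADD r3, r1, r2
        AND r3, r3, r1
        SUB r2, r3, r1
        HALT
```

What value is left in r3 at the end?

12

MOV r1, #13 → r1=13
MOV r2, #39 → r2=39
MOV r3, #8 → r3=8
SUB r2, r3, #2 → r2=8-2=6
CMP r1, #15  (cmp 13,15)
BEQ body: not taken
MUL r2, r1, #11 → r2=13*11=143
ADD r3, r1, r2 → r3=13+143=156
AND r3, r3, r1 → r3=156&13=12
SUB r2, r3, r1 → r2=12-13=-1
halt.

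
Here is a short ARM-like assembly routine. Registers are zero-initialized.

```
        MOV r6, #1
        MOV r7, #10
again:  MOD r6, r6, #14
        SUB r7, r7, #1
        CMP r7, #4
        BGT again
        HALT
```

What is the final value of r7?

4

MOV r6, #1 → r6=1
MOV r7, #10 → r7=10
MOD r6, r6, #14 → r6=1%14=1
SUB r7, r7, #1 → r7=10-1=9
CMP r7, #4  (cmp 9,4)
BGT again: taken
MOD r6, r6, #14 → r6=1%14=1
SUB r7, r7, #1 → r7=9-1=8
CMP r7, #4  (cmp 8,4)
BGT again: taken
MOD r6, r6, #14 → r6=1%14=1
SUB r7, r7, #1 → r7=8-1=7
CMP r7, #4  (cmp 7,4)
BGT again: taken
MOD r6, r6, #14 → r6=1%14=1
SUB r7, r7, #1 → r7=7-1=6
CMP r7, #4  (cmp 6,4)
BGT again: taken
MOD r6, r6, #14 → r6=1%14=1
SUB r7, r7, #1 → r7=6-1=5
CMP r7, #4  (cmp 5,4)
BGT again: taken
MOD r6, r6, #14 → r6=1%14=1
SUB r7, r7, #1 → r7=5-1=4
CMP r7, #4  (cmp 4,4)
BGT again: not taken
halt.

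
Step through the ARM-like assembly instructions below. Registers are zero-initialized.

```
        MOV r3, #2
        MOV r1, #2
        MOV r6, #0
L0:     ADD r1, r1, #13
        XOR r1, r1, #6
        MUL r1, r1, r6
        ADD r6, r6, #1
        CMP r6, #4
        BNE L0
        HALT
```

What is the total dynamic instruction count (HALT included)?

r3=2
r1=2
r6=0
r1=2+13=15
r1=15^6=9
r1=9*0=0
r6=0+1=1
CMP r6, #4  (cmp 1,4)
BNE L0: taken
r1=0+13=13
r1=13^6=11
r1=11*1=11
r6=1+1=2
CMP r6, #4  (cmp 2,4)
BNE L0: taken
r1=11+13=24
r1=24^6=30
r1=30*2=60
r6=2+1=3
CMP r6, #4  (cmp 3,4)
BNE L0: taken
r1=60+13=73
r1=73^6=79
r1=79*3=237
r6=3+1=4
CMP r6, #4  (cmp 4,4)
BNE L0: not taken
halt.
Total executed instructions: 28.

28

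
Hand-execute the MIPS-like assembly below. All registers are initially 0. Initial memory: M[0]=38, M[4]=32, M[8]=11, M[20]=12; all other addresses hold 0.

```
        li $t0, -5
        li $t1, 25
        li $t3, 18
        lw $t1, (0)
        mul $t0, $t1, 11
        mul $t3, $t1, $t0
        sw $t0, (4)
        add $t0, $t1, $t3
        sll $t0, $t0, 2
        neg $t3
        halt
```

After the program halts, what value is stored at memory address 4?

418

li $t0, -5 → $t0=-5
li $t1, 25 → $t1=25
li $t3, 18 → $t3=18
lw $t1, (0) → $t1=M[0]=38
mul $t0, $t1, 11 → $t0=38*11=418
mul $t3, $t1, $t0 → $t3=38*418=15884
sw $t0, (4) → M[4]=418
add $t0, $t1, $t3 → $t0=38+15884=15922
sll $t0, $t0, 2 → $t0=15922<<2=63688
neg $t3 → $t3=-(15884)=-15884
halt.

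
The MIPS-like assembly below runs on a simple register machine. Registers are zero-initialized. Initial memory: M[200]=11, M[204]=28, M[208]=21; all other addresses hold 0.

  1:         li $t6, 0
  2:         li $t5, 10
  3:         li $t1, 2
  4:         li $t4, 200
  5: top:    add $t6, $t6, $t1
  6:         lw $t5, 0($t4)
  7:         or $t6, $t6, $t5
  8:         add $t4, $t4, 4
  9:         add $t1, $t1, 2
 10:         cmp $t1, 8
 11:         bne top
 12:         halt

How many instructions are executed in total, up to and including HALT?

26

li $t6, 0 → $t6=0
li $t5, 10 → $t5=10
li $t1, 2 → $t1=2
li $t4, 200 → $t4=200
add $t6, $t6, $t1 → $t6=0+2=2
lw $t5, 0($t4) → $t5=M[200]=11
or $t6, $t6, $t5 → $t6=2|11=11
add $t4, $t4, 4 → $t4=200+4=204
add $t1, $t1, 2 → $t1=2+2=4
cmp $t1, 8  (cmp 4,8)
bne top: taken
add $t6, $t6, $t1 → $t6=11+4=15
lw $t5, 0($t4) → $t5=M[204]=28
or $t6, $t6, $t5 → $t6=15|28=31
add $t4, $t4, 4 → $t4=204+4=208
add $t1, $t1, 2 → $t1=4+2=6
cmp $t1, 8  (cmp 6,8)
bne top: taken
add $t6, $t6, $t1 → $t6=31+6=37
lw $t5, 0($t4) → $t5=M[208]=21
or $t6, $t6, $t5 → $t6=37|21=53
add $t4, $t4, 4 → $t4=208+4=212
add $t1, $t1, 2 → $t1=6+2=8
cmp $t1, 8  (cmp 8,8)
bne top: not taken
halt.
Total executed instructions: 26.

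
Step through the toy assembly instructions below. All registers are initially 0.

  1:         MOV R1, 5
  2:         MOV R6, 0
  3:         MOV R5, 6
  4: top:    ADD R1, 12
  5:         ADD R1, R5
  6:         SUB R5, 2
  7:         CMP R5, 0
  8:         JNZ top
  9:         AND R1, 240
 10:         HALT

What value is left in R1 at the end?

after MOV R1, 5: R1=5
after MOV R6, 0: R6=0
after MOV R5, 6: R5=6
after ADD R1, 12: R1=5+12=17
after ADD R1, R5: R1=17+6=23
after SUB R5, 2: R5=6-2=4
CMP R5, 0  (cmp 4,0)
JNZ top: taken
after ADD R1, 12: R1=23+12=35
after ADD R1, R5: R1=35+4=39
after SUB R5, 2: R5=4-2=2
CMP R5, 0  (cmp 2,0)
JNZ top: taken
after ADD R1, 12: R1=39+12=51
after ADD R1, R5: R1=51+2=53
after SUB R5, 2: R5=2-2=0
CMP R5, 0  (cmp 0,0)
JNZ top: not taken
after AND R1, 240: R1=53&240=48
halt.

48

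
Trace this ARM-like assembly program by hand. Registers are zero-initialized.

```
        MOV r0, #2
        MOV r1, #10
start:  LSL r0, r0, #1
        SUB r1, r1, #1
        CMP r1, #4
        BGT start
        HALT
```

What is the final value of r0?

128

r0=2
r1=10
r0=2<<1=4
r1=10-1=9
CMP r1, #4  (cmp 9,4)
BGT start: taken
r0=4<<1=8
r1=9-1=8
CMP r1, #4  (cmp 8,4)
BGT start: taken
r0=8<<1=16
r1=8-1=7
CMP r1, #4  (cmp 7,4)
BGT start: taken
r0=16<<1=32
r1=7-1=6
CMP r1, #4  (cmp 6,4)
BGT start: taken
r0=32<<1=64
r1=6-1=5
CMP r1, #4  (cmp 5,4)
BGT start: taken
r0=64<<1=128
r1=5-1=4
CMP r1, #4  (cmp 4,4)
BGT start: not taken
halt.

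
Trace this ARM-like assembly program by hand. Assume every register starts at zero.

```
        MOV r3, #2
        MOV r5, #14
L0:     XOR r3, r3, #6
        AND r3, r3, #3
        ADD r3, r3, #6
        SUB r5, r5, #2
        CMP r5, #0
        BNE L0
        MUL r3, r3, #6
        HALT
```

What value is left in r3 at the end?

after MOV r3, #2: r3=2
after MOV r5, #14: r5=14
after XOR r3, r3, #6: r3=2^6=4
after AND r3, r3, #3: r3=4&3=0
after ADD r3, r3, #6: r3=0+6=6
after SUB r5, r5, #2: r5=14-2=12
CMP r5, #0  (cmp 12,0)
BNE L0: taken
after XOR r3, r3, #6: r3=6^6=0
after AND r3, r3, #3: r3=0&3=0
after ADD r3, r3, #6: r3=0+6=6
after SUB r5, r5, #2: r5=12-2=10
CMP r5, #0  (cmp 10,0)
BNE L0: taken
after XOR r3, r3, #6: r3=6^6=0
after AND r3, r3, #3: r3=0&3=0
after ADD r3, r3, #6: r3=0+6=6
after SUB r5, r5, #2: r5=10-2=8
CMP r5, #0  (cmp 8,0)
BNE L0: taken
after XOR r3, r3, #6: r3=6^6=0
after AND r3, r3, #3: r3=0&3=0
after ADD r3, r3, #6: r3=0+6=6
after SUB r5, r5, #2: r5=8-2=6
CMP r5, #0  (cmp 6,0)
BNE L0: taken
after XOR r3, r3, #6: r3=6^6=0
after AND r3, r3, #3: r3=0&3=0
after ADD r3, r3, #6: r3=0+6=6
after SUB r5, r5, #2: r5=6-2=4
CMP r5, #0  (cmp 4,0)
BNE L0: taken
after XOR r3, r3, #6: r3=6^6=0
after AND r3, r3, #3: r3=0&3=0
after ADD r3, r3, #6: r3=0+6=6
after SUB r5, r5, #2: r5=4-2=2
CMP r5, #0  (cmp 2,0)
BNE L0: taken
after XOR r3, r3, #6: r3=6^6=0
after AND r3, r3, #3: r3=0&3=0
after ADD r3, r3, #6: r3=0+6=6
after SUB r5, r5, #2: r5=2-2=0
CMP r5, #0  (cmp 0,0)
BNE L0: not taken
after MUL r3, r3, #6: r3=6*6=36
halt.

36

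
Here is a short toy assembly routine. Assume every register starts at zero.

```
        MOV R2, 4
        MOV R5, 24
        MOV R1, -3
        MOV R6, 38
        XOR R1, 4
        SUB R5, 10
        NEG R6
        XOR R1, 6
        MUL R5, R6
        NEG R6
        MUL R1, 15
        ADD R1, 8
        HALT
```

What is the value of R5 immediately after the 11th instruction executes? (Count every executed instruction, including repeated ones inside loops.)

after MOV R2, 4: R2=4
after MOV R5, 24: R5=24
after MOV R1, -3: R1=-3
after MOV R6, 38: R6=38
after XOR R1, 4: R1=(-3)^4=-7
after SUB R5, 10: R5=24-10=14
after NEG R6: R6=-(38)=-38
after XOR R1, 6: R1=(-7)^6=-1
after MUL R5, R6: R5=14*(-38)=-532
after NEG R6: R6=-(-38)=38
after MUL R1, 15: R1=(-1)*15=-15
After step 11: R5 = -532.

-532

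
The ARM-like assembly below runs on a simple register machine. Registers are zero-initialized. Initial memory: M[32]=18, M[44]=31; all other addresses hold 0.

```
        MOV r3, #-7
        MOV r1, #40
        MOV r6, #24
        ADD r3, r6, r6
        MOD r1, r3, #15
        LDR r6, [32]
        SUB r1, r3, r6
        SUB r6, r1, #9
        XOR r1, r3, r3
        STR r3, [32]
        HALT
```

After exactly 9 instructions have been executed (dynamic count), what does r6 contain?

21

after MOV r3, #-7: r3=-7
after MOV r1, #40: r1=40
after MOV r6, #24: r6=24
after ADD r3, r6, r6: r3=24+24=48
after MOD r1, r3, #15: r1=48%15=3
after LDR r6, [32]: r6=M[32]=18
after SUB r1, r3, r6: r1=48-18=30
after SUB r6, r1, #9: r6=30-9=21
after XOR r1, r3, r3: r1=48^48=0
After step 9: r6 = 21.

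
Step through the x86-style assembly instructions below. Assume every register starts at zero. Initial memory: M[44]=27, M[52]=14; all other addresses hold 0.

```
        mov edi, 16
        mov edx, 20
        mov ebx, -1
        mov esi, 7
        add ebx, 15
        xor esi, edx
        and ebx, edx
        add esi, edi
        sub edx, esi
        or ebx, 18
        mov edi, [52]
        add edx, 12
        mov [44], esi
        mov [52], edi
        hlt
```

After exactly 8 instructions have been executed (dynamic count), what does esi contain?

35

after mov edi, 16: edi=16
after mov edx, 20: edx=20
after mov ebx, -1: ebx=-1
after mov esi, 7: esi=7
after add ebx, 15: ebx=(-1)+15=14
after xor esi, edx: esi=7^20=19
after and ebx, edx: ebx=14&20=4
after add esi, edi: esi=19+16=35
After step 8: esi = 35.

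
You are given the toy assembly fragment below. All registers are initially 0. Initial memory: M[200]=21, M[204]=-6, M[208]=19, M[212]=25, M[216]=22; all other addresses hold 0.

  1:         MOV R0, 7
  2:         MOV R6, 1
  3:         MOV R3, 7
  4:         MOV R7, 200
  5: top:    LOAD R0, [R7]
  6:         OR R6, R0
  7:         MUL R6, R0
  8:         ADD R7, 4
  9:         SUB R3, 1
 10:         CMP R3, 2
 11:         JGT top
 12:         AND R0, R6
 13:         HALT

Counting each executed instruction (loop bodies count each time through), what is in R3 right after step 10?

6

R0=7
R6=1
R3=7
R7=200
R0=M[200]=21
R6=1|21=21
R6=21*21=441
R7=200+4=204
R3=7-1=6
CMP R3, 2  (cmp 6,2)
After step 10: R3 = 6.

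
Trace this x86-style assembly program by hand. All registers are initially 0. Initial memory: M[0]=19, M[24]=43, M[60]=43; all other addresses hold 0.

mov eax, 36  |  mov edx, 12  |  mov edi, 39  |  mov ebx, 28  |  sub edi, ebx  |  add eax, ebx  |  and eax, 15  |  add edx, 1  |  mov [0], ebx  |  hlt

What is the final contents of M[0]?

mov eax, 36 → eax=36
mov edx, 12 → edx=12
mov edi, 39 → edi=39
mov ebx, 28 → ebx=28
sub edi, ebx → edi=39-28=11
add eax, ebx → eax=36+28=64
and eax, 15 → eax=64&15=0
add edx, 1 → edx=12+1=13
mov [0], ebx → M[0]=28
halt.

28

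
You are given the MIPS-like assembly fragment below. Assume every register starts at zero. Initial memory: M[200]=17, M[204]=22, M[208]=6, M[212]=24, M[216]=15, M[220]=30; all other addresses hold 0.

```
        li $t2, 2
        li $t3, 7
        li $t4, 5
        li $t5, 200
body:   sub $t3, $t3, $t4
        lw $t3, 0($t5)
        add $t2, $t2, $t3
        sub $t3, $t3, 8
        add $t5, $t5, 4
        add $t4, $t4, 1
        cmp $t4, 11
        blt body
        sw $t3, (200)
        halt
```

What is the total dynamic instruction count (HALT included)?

li $t2, 2 → $t2=2
li $t3, 7 → $t3=7
li $t4, 5 → $t4=5
li $t5, 200 → $t5=200
sub $t3, $t3, $t4 → $t3=7-5=2
lw $t3, 0($t5) → $t3=M[200]=17
add $t2, $t2, $t3 → $t2=2+17=19
sub $t3, $t3, 8 → $t3=17-8=9
add $t5, $t5, 4 → $t5=200+4=204
add $t4, $t4, 1 → $t4=5+1=6
cmp $t4, 11  (cmp 6,11)
blt body: taken
sub $t3, $t3, $t4 → $t3=9-6=3
lw $t3, 0($t5) → $t3=M[204]=22
add $t2, $t2, $t3 → $t2=19+22=41
sub $t3, $t3, 8 → $t3=22-8=14
add $t5, $t5, 4 → $t5=204+4=208
add $t4, $t4, 1 → $t4=6+1=7
cmp $t4, 11  (cmp 7,11)
blt body: taken
sub $t3, $t3, $t4 → $t3=14-7=7
lw $t3, 0($t5) → $t3=M[208]=6
add $t2, $t2, $t3 → $t2=41+6=47
sub $t3, $t3, 8 → $t3=6-8=-2
add $t5, $t5, 4 → $t5=208+4=212
add $t4, $t4, 1 → $t4=7+1=8
cmp $t4, 11  (cmp 8,11)
blt body: taken
sub $t3, $t3, $t4 → $t3=(-2)-8=-10
lw $t3, 0($t5) → $t3=M[212]=24
add $t2, $t2, $t3 → $t2=47+24=71
sub $t3, $t3, 8 → $t3=24-8=16
add $t5, $t5, 4 → $t5=212+4=216
add $t4, $t4, 1 → $t4=8+1=9
cmp $t4, 11  (cmp 9,11)
blt body: taken
sub $t3, $t3, $t4 → $t3=16-9=7
lw $t3, 0($t5) → $t3=M[216]=15
add $t2, $t2, $t3 → $t2=71+15=86
sub $t3, $t3, 8 → $t3=15-8=7
add $t5, $t5, 4 → $t5=216+4=220
add $t4, $t4, 1 → $t4=9+1=10
cmp $t4, 11  (cmp 10,11)
blt body: taken
sub $t3, $t3, $t4 → $t3=7-10=-3
lw $t3, 0($t5) → $t3=M[220]=30
add $t2, $t2, $t3 → $t2=86+30=116
sub $t3, $t3, 8 → $t3=30-8=22
add $t5, $t5, 4 → $t5=220+4=224
add $t4, $t4, 1 → $t4=10+1=11
cmp $t4, 11  (cmp 11,11)
blt body: not taken
sw $t3, (200) → M[200]=22
halt.
Total executed instructions: 54.

54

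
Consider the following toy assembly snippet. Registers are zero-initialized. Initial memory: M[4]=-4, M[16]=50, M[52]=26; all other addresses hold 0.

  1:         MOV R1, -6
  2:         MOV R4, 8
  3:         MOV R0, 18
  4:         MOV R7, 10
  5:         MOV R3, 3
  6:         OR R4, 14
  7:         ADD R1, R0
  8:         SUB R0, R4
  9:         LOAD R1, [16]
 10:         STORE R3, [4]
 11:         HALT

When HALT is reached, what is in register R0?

R1=-6
R4=8
R0=18
R7=10
R3=3
R4=8|14=14
R1=(-6)+18=12
R0=18-14=4
R1=M[16]=50
STORE R3, [4] → M[4]=3
halt.

4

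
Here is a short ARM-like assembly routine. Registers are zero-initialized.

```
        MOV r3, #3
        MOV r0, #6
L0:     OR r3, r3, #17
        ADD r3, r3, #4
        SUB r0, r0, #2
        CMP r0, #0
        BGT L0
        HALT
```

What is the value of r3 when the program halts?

31

after MOV r3, #3: r3=3
after MOV r0, #6: r0=6
after OR r3, r3, #17: r3=3|17=19
after ADD r3, r3, #4: r3=19+4=23
after SUB r0, r0, #2: r0=6-2=4
CMP r0, #0  (cmp 4,0)
BGT L0: taken
after OR r3, r3, #17: r3=23|17=23
after ADD r3, r3, #4: r3=23+4=27
after SUB r0, r0, #2: r0=4-2=2
CMP r0, #0  (cmp 2,0)
BGT L0: taken
after OR r3, r3, #17: r3=27|17=27
after ADD r3, r3, #4: r3=27+4=31
after SUB r0, r0, #2: r0=2-2=0
CMP r0, #0  (cmp 0,0)
BGT L0: not taken
halt.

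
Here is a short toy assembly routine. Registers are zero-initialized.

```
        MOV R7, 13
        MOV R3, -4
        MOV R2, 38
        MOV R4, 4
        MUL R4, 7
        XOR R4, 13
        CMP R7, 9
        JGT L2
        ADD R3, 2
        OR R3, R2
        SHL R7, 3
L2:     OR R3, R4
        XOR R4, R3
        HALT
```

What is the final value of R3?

-3

MOV R7, 13 → R7=13
MOV R3, -4 → R3=-4
MOV R2, 38 → R2=38
MOV R4, 4 → R4=4
MUL R4, 7 → R4=4*7=28
XOR R4, 13 → R4=28^13=17
CMP R7, 9  (cmp 13,9)
JGT L2: taken
OR R3, R4 → R3=(-4)|17=-3
XOR R4, R3 → R4=17^(-3)=-20
halt.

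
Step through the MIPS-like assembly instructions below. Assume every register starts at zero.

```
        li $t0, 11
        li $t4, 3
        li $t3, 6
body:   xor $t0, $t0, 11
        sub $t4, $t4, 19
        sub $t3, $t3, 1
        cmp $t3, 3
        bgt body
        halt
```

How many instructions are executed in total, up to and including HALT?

19

$t0=11
$t4=3
$t3=6
$t0=11^11=0
$t4=3-19=-16
$t3=6-1=5
cmp $t3, 3  (cmp 5,3)
bgt body: taken
$t0=0^11=11
$t4=(-16)-19=-35
$t3=5-1=4
cmp $t3, 3  (cmp 4,3)
bgt body: taken
$t0=11^11=0
$t4=(-35)-19=-54
$t3=4-1=3
cmp $t3, 3  (cmp 3,3)
bgt body: not taken
halt.
Total executed instructions: 19.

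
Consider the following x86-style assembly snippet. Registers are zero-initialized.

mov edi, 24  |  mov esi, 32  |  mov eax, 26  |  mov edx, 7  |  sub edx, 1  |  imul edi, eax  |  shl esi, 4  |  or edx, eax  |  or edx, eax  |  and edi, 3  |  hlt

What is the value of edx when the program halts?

30

after mov edi, 24: edi=24
after mov esi, 32: esi=32
after mov eax, 26: eax=26
after mov edx, 7: edx=7
after sub edx, 1: edx=7-1=6
after imul edi, eax: edi=24*26=624
after shl esi, 4: esi=32<<4=512
after or edx, eax: edx=6|26=30
after or edx, eax: edx=30|26=30
after and edi, 3: edi=624&3=0
halt.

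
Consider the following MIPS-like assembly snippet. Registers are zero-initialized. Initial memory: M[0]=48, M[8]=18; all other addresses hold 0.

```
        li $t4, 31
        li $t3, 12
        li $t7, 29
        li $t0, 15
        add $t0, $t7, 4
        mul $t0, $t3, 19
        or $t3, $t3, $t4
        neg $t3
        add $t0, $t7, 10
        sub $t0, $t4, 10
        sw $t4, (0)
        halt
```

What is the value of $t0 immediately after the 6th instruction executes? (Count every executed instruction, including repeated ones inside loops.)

$t4=31
$t3=12
$t7=29
$t0=15
$t0=29+4=33
$t0=12*19=228
After step 6: $t0 = 228.

228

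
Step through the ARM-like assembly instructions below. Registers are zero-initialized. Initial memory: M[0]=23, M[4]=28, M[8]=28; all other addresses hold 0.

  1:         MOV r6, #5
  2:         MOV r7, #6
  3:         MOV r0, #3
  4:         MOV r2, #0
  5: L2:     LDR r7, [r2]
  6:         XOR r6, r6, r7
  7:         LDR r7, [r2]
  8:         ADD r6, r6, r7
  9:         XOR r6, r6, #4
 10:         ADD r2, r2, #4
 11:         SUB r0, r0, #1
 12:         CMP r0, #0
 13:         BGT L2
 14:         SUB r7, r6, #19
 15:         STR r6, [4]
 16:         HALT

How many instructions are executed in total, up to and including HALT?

34

MOV r6, #5 → r6=5
MOV r7, #6 → r7=6
MOV r0, #3 → r0=3
MOV r2, #0 → r2=0
LDR r7, [r2] → r7=M[0]=23
XOR r6, r6, r7 → r6=5^23=18
LDR r7, [r2] → r7=M[0]=23
ADD r6, r6, r7 → r6=18+23=41
XOR r6, r6, #4 → r6=41^4=45
ADD r2, r2, #4 → r2=0+4=4
SUB r0, r0, #1 → r0=3-1=2
CMP r0, #0  (cmp 2,0)
BGT L2: taken
LDR r7, [r2] → r7=M[4]=28
XOR r6, r6, r7 → r6=45^28=49
LDR r7, [r2] → r7=M[4]=28
ADD r6, r6, r7 → r6=49+28=77
XOR r6, r6, #4 → r6=77^4=73
ADD r2, r2, #4 → r2=4+4=8
SUB r0, r0, #1 → r0=2-1=1
CMP r0, #0  (cmp 1,0)
BGT L2: taken
LDR r7, [r2] → r7=M[8]=28
XOR r6, r6, r7 → r6=73^28=85
LDR r7, [r2] → r7=M[8]=28
ADD r6, r6, r7 → r6=85+28=113
XOR r6, r6, #4 → r6=113^4=117
ADD r2, r2, #4 → r2=8+4=12
SUB r0, r0, #1 → r0=1-1=0
CMP r0, #0  (cmp 0,0)
BGT L2: not taken
SUB r7, r6, #19 → r7=117-19=98
STR r6, [4] → M[4]=117
halt.
Total executed instructions: 34.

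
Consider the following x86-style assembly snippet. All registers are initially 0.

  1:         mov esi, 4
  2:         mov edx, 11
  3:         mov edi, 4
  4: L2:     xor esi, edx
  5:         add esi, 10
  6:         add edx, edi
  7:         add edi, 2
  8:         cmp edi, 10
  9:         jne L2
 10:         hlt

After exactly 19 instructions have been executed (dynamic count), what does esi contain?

mov esi, 4 → esi=4
mov edx, 11 → edx=11
mov edi, 4 → edi=4
xor esi, edx → esi=4^11=15
add esi, 10 → esi=15+10=25
add edx, edi → edx=11+4=15
add edi, 2 → edi=4+2=6
cmp edi, 10  (cmp 6,10)
jne L2: taken
xor esi, edx → esi=25^15=22
add esi, 10 → esi=22+10=32
add edx, edi → edx=15+6=21
add edi, 2 → edi=6+2=8
cmp edi, 10  (cmp 8,10)
jne L2: taken
xor esi, edx → esi=32^21=53
add esi, 10 → esi=53+10=63
add edx, edi → edx=21+8=29
add edi, 2 → edi=8+2=10
After step 19: esi = 63.

63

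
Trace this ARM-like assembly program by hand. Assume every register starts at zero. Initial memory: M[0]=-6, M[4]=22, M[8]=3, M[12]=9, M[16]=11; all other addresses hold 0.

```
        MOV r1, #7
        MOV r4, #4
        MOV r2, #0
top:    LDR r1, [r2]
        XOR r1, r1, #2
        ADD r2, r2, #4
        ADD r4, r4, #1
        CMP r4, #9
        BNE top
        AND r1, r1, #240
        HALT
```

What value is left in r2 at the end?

MOV r1, #7 → r1=7
MOV r4, #4 → r4=4
MOV r2, #0 → r2=0
LDR r1, [r2] → r1=M[0]=-6
XOR r1, r1, #2 → r1=(-6)^2=-8
ADD r2, r2, #4 → r2=0+4=4
ADD r4, r4, #1 → r4=4+1=5
CMP r4, #9  (cmp 5,9)
BNE top: taken
LDR r1, [r2] → r1=M[4]=22
XOR r1, r1, #2 → r1=22^2=20
ADD r2, r2, #4 → r2=4+4=8
ADD r4, r4, #1 → r4=5+1=6
CMP r4, #9  (cmp 6,9)
BNE top: taken
LDR r1, [r2] → r1=M[8]=3
XOR r1, r1, #2 → r1=3^2=1
ADD r2, r2, #4 → r2=8+4=12
ADD r4, r4, #1 → r4=6+1=7
CMP r4, #9  (cmp 7,9)
BNE top: taken
LDR r1, [r2] → r1=M[12]=9
XOR r1, r1, #2 → r1=9^2=11
ADD r2, r2, #4 → r2=12+4=16
ADD r4, r4, #1 → r4=7+1=8
CMP r4, #9  (cmp 8,9)
BNE top: taken
LDR r1, [r2] → r1=M[16]=11
XOR r1, r1, #2 → r1=11^2=9
ADD r2, r2, #4 → r2=16+4=20
ADD r4, r4, #1 → r4=8+1=9
CMP r4, #9  (cmp 9,9)
BNE top: not taken
AND r1, r1, #240 → r1=9&240=0
halt.

20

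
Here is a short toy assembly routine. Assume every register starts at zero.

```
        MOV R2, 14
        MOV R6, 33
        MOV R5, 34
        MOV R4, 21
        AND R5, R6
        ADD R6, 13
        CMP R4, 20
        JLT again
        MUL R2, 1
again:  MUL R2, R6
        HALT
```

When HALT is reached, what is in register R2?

644

after MOV R2, 14: R2=14
after MOV R6, 33: R6=33
after MOV R5, 34: R5=34
after MOV R4, 21: R4=21
after AND R5, R6: R5=34&33=32
after ADD R6, 13: R6=33+13=46
CMP R4, 20  (cmp 21,20)
JLT again: not taken
after MUL R2, 1: R2=14*1=14
after MUL R2, R6: R2=14*46=644
halt.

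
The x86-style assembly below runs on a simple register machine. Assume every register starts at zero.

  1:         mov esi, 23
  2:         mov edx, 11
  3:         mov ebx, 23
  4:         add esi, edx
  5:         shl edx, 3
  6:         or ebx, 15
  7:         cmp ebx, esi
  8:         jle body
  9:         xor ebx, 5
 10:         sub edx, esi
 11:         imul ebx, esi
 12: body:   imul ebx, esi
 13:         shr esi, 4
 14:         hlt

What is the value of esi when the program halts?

esi=23
edx=11
ebx=23
esi=23+11=34
edx=11<<3=88
ebx=23|15=31
cmp ebx, esi  (cmp 31,34)
jle body: taken
ebx=31*34=1054
esi=34>>4=2
halt.

2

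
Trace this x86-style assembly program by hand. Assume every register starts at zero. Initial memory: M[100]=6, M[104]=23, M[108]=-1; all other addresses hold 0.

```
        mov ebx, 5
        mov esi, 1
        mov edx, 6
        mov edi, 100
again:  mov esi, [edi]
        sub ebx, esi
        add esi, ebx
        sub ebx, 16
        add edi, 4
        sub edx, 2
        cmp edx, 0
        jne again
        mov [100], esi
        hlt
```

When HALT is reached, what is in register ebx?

mov ebx, 5 → ebx=5
mov esi, 1 → esi=1
mov edx, 6 → edx=6
mov edi, 100 → edi=100
mov esi, [edi] → esi=M[100]=6
sub ebx, esi → ebx=5-6=-1
add esi, ebx → esi=6+(-1)=5
sub ebx, 16 → ebx=(-1)-16=-17
add edi, 4 → edi=100+4=104
sub edx, 2 → edx=6-2=4
cmp edx, 0  (cmp 4,0)
jne again: taken
mov esi, [edi] → esi=M[104]=23
sub ebx, esi → ebx=(-17)-23=-40
add esi, ebx → esi=23+(-40)=-17
sub ebx, 16 → ebx=(-40)-16=-56
add edi, 4 → edi=104+4=108
sub edx, 2 → edx=4-2=2
cmp edx, 0  (cmp 2,0)
jne again: taken
mov esi, [edi] → esi=M[108]=-1
sub ebx, esi → ebx=(-56)-(-1)=-55
add esi, ebx → esi=(-1)+(-55)=-56
sub ebx, 16 → ebx=(-55)-16=-71
add edi, 4 → edi=108+4=112
sub edx, 2 → edx=2-2=0
cmp edx, 0  (cmp 0,0)
jne again: not taken
mov [100], esi → M[100]=-56
halt.

-71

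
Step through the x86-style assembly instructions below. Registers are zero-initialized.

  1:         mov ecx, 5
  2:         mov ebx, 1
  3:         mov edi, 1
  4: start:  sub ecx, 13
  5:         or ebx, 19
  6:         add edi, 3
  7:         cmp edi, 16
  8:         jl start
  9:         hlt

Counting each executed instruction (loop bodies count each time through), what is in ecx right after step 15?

mov ecx, 5 → ecx=5
mov ebx, 1 → ebx=1
mov edi, 1 → edi=1
sub ecx, 13 → ecx=5-13=-8
or ebx, 19 → ebx=1|19=19
add edi, 3 → edi=1+3=4
cmp edi, 16  (cmp 4,16)
jl start: taken
sub ecx, 13 → ecx=(-8)-13=-21
or ebx, 19 → ebx=19|19=19
add edi, 3 → edi=4+3=7
cmp edi, 16  (cmp 7,16)
jl start: taken
sub ecx, 13 → ecx=(-21)-13=-34
or ebx, 19 → ebx=19|19=19
After step 15: ecx = -34.

-34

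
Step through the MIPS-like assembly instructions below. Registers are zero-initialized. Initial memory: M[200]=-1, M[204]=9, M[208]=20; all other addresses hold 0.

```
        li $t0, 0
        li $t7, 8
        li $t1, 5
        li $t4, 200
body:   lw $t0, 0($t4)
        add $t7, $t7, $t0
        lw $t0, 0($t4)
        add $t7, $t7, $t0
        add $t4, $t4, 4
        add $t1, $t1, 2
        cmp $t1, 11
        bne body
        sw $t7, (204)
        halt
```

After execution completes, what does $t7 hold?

64

li $t0, 0 → $t0=0
li $t7, 8 → $t7=8
li $t1, 5 → $t1=5
li $t4, 200 → $t4=200
lw $t0, 0($t4) → $t0=M[200]=-1
add $t7, $t7, $t0 → $t7=8+(-1)=7
lw $t0, 0($t4) → $t0=M[200]=-1
add $t7, $t7, $t0 → $t7=7+(-1)=6
add $t4, $t4, 4 → $t4=200+4=204
add $t1, $t1, 2 → $t1=5+2=7
cmp $t1, 11  (cmp 7,11)
bne body: taken
lw $t0, 0($t4) → $t0=M[204]=9
add $t7, $t7, $t0 → $t7=6+9=15
lw $t0, 0($t4) → $t0=M[204]=9
add $t7, $t7, $t0 → $t7=15+9=24
add $t4, $t4, 4 → $t4=204+4=208
add $t1, $t1, 2 → $t1=7+2=9
cmp $t1, 11  (cmp 9,11)
bne body: taken
lw $t0, 0($t4) → $t0=M[208]=20
add $t7, $t7, $t0 → $t7=24+20=44
lw $t0, 0($t4) → $t0=M[208]=20
add $t7, $t7, $t0 → $t7=44+20=64
add $t4, $t4, 4 → $t4=208+4=212
add $t1, $t1, 2 → $t1=9+2=11
cmp $t1, 11  (cmp 11,11)
bne body: not taken
sw $t7, (204) → M[204]=64
halt.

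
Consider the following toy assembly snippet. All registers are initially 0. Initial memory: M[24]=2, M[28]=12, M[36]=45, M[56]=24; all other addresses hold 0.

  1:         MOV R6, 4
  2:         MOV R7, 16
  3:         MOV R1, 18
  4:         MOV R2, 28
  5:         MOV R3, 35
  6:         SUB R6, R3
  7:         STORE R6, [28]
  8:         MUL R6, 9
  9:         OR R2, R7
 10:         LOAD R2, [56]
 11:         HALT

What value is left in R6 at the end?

-279

R6=4
R7=16
R1=18
R2=28
R3=35
R6=4-35=-31
STORE R6, [28] → M[28]=-31
R6=(-31)*9=-279
R2=28|16=28
R2=M[56]=24
halt.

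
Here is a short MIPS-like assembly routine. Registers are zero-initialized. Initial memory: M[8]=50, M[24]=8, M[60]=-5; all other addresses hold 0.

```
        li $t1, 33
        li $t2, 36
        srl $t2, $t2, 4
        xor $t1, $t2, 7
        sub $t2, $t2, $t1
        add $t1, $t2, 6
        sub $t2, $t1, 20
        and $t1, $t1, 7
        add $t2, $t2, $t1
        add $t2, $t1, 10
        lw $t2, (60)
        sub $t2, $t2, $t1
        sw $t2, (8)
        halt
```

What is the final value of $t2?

-8

li $t1, 33 → $t1=33
li $t2, 36 → $t2=36
srl $t2, $t2, 4 → $t2=36>>4=2
xor $t1, $t2, 7 → $t1=2^7=5
sub $t2, $t2, $t1 → $t2=2-5=-3
add $t1, $t2, 6 → $t1=(-3)+6=3
sub $t2, $t1, 20 → $t2=3-20=-17
and $t1, $t1, 7 → $t1=3&7=3
add $t2, $t2, $t1 → $t2=(-17)+3=-14
add $t2, $t1, 10 → $t2=3+10=13
lw $t2, (60) → $t2=M[60]=-5
sub $t2, $t2, $t1 → $t2=(-5)-3=-8
sw $t2, (8) → M[8]=-8
halt.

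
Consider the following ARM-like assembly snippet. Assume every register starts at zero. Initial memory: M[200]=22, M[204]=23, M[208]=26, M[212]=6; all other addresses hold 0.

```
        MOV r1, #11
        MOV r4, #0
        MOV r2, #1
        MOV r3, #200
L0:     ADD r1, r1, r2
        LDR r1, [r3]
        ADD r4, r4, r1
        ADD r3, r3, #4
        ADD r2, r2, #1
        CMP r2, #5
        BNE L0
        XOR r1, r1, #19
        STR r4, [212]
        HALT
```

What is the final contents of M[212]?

after MOV r1, #11: r1=11
after MOV r4, #0: r4=0
after MOV r2, #1: r2=1
after MOV r3, #200: r3=200
after ADD r1, r1, r2: r1=11+1=12
after LDR r1, [r3]: r1=M[200]=22
after ADD r4, r4, r1: r4=0+22=22
after ADD r3, r3, #4: r3=200+4=204
after ADD r2, r2, #1: r2=1+1=2
CMP r2, #5  (cmp 2,5)
BNE L0: taken
after ADD r1, r1, r2: r1=22+2=24
after LDR r1, [r3]: r1=M[204]=23
after ADD r4, r4, r1: r4=22+23=45
after ADD r3, r3, #4: r3=204+4=208
after ADD r2, r2, #1: r2=2+1=3
CMP r2, #5  (cmp 3,5)
BNE L0: taken
after ADD r1, r1, r2: r1=23+3=26
after LDR r1, [r3]: r1=M[208]=26
after ADD r4, r4, r1: r4=45+26=71
after ADD r3, r3, #4: r3=208+4=212
after ADD r2, r2, #1: r2=3+1=4
CMP r2, #5  (cmp 4,5)
BNE L0: taken
after ADD r1, r1, r2: r1=26+4=30
after LDR r1, [r3]: r1=M[212]=6
after ADD r4, r4, r1: r4=71+6=77
after ADD r3, r3, #4: r3=212+4=216
after ADD r2, r2, #1: r2=4+1=5
CMP r2, #5  (cmp 5,5)
BNE L0: not taken
after XOR r1, r1, #19: r1=6^19=21
STR r4, [212] → M[212]=77
halt.

77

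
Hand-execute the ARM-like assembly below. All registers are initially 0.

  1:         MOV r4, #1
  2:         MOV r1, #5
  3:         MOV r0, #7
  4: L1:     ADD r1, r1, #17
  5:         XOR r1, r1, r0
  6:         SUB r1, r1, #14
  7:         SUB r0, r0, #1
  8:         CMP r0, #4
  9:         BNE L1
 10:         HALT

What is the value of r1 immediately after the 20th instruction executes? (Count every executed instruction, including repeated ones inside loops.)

2

after MOV r4, #1: r4=1
after MOV r1, #5: r1=5
after MOV r0, #7: r0=7
after ADD r1, r1, #17: r1=5+17=22
after XOR r1, r1, r0: r1=22^7=17
after SUB r1, r1, #14: r1=17-14=3
after SUB r0, r0, #1: r0=7-1=6
CMP r0, #4  (cmp 6,4)
BNE L1: taken
after ADD r1, r1, #17: r1=3+17=20
after XOR r1, r1, r0: r1=20^6=18
after SUB r1, r1, #14: r1=18-14=4
after SUB r0, r0, #1: r0=6-1=5
CMP r0, #4  (cmp 5,4)
BNE L1: taken
after ADD r1, r1, #17: r1=4+17=21
after XOR r1, r1, r0: r1=21^5=16
after SUB r1, r1, #14: r1=16-14=2
after SUB r0, r0, #1: r0=5-1=4
CMP r0, #4  (cmp 4,4)
After step 20: r1 = 2.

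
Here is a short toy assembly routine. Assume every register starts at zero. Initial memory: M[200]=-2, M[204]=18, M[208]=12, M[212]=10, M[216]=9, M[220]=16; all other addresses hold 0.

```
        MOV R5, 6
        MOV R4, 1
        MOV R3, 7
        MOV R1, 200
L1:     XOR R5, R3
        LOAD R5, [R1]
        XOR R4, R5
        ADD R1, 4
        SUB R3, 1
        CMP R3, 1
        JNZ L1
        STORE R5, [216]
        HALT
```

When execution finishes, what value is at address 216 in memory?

MOV R5, 6 → R5=6
MOV R4, 1 → R4=1
MOV R3, 7 → R3=7
MOV R1, 200 → R1=200
XOR R5, R3 → R5=6^7=1
LOAD R5, [R1] → R5=M[200]=-2
XOR R4, R5 → R4=1^(-2)=-1
ADD R1, 4 → R1=200+4=204
SUB R3, 1 → R3=7-1=6
CMP R3, 1  (cmp 6,1)
JNZ L1: taken
XOR R5, R3 → R5=(-2)^6=-8
LOAD R5, [R1] → R5=M[204]=18
XOR R4, R5 → R4=(-1)^18=-19
ADD R1, 4 → R1=204+4=208
SUB R3, 1 → R3=6-1=5
CMP R3, 1  (cmp 5,1)
JNZ L1: taken
XOR R5, R3 → R5=18^5=23
LOAD R5, [R1] → R5=M[208]=12
XOR R4, R5 → R4=(-19)^12=-31
ADD R1, 4 → R1=208+4=212
SUB R3, 1 → R3=5-1=4
CMP R3, 1  (cmp 4,1)
JNZ L1: taken
XOR R5, R3 → R5=12^4=8
LOAD R5, [R1] → R5=M[212]=10
XOR R4, R5 → R4=(-31)^10=-21
ADD R1, 4 → R1=212+4=216
SUB R3, 1 → R3=4-1=3
CMP R3, 1  (cmp 3,1)
JNZ L1: taken
XOR R5, R3 → R5=10^3=9
LOAD R5, [R1] → R5=M[216]=9
XOR R4, R5 → R4=(-21)^9=-30
ADD R1, 4 → R1=216+4=220
SUB R3, 1 → R3=3-1=2
CMP R3, 1  (cmp 2,1)
JNZ L1: taken
XOR R5, R3 → R5=9^2=11
LOAD R5, [R1] → R5=M[220]=16
XOR R4, R5 → R4=(-30)^16=-14
ADD R1, 4 → R1=220+4=224
SUB R3, 1 → R3=2-1=1
CMP R3, 1  (cmp 1,1)
JNZ L1: not taken
STORE R5, [216] → M[216]=16
halt.

16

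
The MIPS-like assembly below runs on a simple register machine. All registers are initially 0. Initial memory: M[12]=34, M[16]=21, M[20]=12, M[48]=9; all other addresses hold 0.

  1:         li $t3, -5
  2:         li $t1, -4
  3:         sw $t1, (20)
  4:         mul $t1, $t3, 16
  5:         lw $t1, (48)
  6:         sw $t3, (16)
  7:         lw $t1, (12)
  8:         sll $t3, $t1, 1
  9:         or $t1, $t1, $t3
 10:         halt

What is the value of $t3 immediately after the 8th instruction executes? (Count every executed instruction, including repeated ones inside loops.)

after li $t3, -5: $t3=-5
after li $t1, -4: $t1=-4
sw $t1, (20) → M[20]=-4
after mul $t1, $t3, 16: $t1=(-5)*16=-80
after lw $t1, (48): $t1=M[48]=9
sw $t3, (16) → M[16]=-5
after lw $t1, (12): $t1=M[12]=34
after sll $t3, $t1, 1: $t3=34<<1=68
After step 8: $t3 = 68.

68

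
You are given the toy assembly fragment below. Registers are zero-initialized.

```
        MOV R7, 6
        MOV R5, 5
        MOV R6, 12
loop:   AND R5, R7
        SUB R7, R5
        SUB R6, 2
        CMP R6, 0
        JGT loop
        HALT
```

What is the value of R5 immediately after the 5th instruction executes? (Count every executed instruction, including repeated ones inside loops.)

MOV R7, 6 → R7=6
MOV R5, 5 → R5=5
MOV R6, 12 → R6=12
AND R5, R7 → R5=5&6=4
SUB R7, R5 → R7=6-4=2
After step 5: R5 = 4.

4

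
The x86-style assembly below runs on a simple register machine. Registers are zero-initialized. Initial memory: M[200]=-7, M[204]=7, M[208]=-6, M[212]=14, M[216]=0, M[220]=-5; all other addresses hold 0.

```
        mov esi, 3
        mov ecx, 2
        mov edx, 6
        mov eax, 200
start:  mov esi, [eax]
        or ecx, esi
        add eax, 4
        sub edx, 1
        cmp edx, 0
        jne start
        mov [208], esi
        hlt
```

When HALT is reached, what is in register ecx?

mov esi, 3 → esi=3
mov ecx, 2 → ecx=2
mov edx, 6 → edx=6
mov eax, 200 → eax=200
mov esi, [eax] → esi=M[200]=-7
or ecx, esi → ecx=2|(-7)=-5
add eax, 4 → eax=200+4=204
sub edx, 1 → edx=6-1=5
cmp edx, 0  (cmp 5,0)
jne start: taken
mov esi, [eax] → esi=M[204]=7
or ecx, esi → ecx=(-5)|7=-1
add eax, 4 → eax=204+4=208
sub edx, 1 → edx=5-1=4
cmp edx, 0  (cmp 4,0)
jne start: taken
mov esi, [eax] → esi=M[208]=-6
or ecx, esi → ecx=(-1)|(-6)=-1
add eax, 4 → eax=208+4=212
sub edx, 1 → edx=4-1=3
cmp edx, 0  (cmp 3,0)
jne start: taken
mov esi, [eax] → esi=M[212]=14
or ecx, esi → ecx=(-1)|14=-1
add eax, 4 → eax=212+4=216
sub edx, 1 → edx=3-1=2
cmp edx, 0  (cmp 2,0)
jne start: taken
mov esi, [eax] → esi=M[216]=0
or ecx, esi → ecx=(-1)|0=-1
add eax, 4 → eax=216+4=220
sub edx, 1 → edx=2-1=1
cmp edx, 0  (cmp 1,0)
jne start: taken
mov esi, [eax] → esi=M[220]=-5
or ecx, esi → ecx=(-1)|(-5)=-1
add eax, 4 → eax=220+4=224
sub edx, 1 → edx=1-1=0
cmp edx, 0  (cmp 0,0)
jne start: not taken
mov [208], esi → M[208]=-5
halt.

-1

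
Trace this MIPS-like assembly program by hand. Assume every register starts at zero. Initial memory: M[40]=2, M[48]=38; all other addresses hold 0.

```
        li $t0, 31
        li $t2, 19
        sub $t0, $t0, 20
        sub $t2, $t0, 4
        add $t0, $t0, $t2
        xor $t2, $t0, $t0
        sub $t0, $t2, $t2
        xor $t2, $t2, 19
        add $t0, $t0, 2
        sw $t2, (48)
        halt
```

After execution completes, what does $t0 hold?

2

$t0=31
$t2=19
$t0=31-20=11
$t2=11-4=7
$t0=11+7=18
$t2=18^18=0
$t0=0-0=0
$t2=0^19=19
$t0=0+2=2
sw $t2, (48) → M[48]=19
halt.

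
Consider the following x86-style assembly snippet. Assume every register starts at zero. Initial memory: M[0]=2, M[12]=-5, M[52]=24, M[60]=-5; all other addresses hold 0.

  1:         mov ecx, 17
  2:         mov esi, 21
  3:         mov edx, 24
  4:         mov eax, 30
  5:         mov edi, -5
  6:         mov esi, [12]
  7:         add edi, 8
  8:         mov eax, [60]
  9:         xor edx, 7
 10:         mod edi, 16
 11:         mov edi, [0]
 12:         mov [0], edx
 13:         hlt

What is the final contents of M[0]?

31

mov ecx, 17 → ecx=17
mov esi, 21 → esi=21
mov edx, 24 → edx=24
mov eax, 30 → eax=30
mov edi, -5 → edi=-5
mov esi, [12] → esi=M[12]=-5
add edi, 8 → edi=(-5)+8=3
mov eax, [60] → eax=M[60]=-5
xor edx, 7 → edx=24^7=31
mod edi, 16 → edi=3%16=3
mov edi, [0] → edi=M[0]=2
mov [0], edx → M[0]=31
halt.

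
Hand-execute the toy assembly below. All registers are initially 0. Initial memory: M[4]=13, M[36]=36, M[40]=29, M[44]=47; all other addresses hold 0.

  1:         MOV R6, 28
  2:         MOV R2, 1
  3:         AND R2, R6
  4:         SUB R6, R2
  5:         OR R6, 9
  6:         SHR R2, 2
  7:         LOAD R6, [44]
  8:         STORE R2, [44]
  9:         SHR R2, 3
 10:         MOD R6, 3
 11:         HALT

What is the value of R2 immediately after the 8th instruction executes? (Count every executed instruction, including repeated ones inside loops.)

after MOV R6, 28: R6=28
after MOV R2, 1: R2=1
after AND R2, R6: R2=1&28=0
after SUB R6, R2: R6=28-0=28
after OR R6, 9: R6=28|9=29
after SHR R2, 2: R2=0>>2=0
after LOAD R6, [44]: R6=M[44]=47
STORE R2, [44] → M[44]=0
After step 8: R2 = 0.

0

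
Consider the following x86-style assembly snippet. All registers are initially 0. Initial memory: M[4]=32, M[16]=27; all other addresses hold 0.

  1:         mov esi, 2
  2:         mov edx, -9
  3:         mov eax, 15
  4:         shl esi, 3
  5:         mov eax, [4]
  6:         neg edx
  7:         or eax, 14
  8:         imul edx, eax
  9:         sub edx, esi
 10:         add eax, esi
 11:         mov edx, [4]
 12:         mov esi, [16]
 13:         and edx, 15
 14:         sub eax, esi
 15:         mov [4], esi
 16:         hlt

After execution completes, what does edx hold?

mov esi, 2 → esi=2
mov edx, -9 → edx=-9
mov eax, 15 → eax=15
shl esi, 3 → esi=2<<3=16
mov eax, [4] → eax=M[4]=32
neg edx → edx=-(-9)=9
or eax, 14 → eax=32|14=46
imul edx, eax → edx=9*46=414
sub edx, esi → edx=414-16=398
add eax, esi → eax=46+16=62
mov edx, [4] → edx=M[4]=32
mov esi, [16] → esi=M[16]=27
and edx, 15 → edx=32&15=0
sub eax, esi → eax=62-27=35
mov [4], esi → M[4]=27
halt.

0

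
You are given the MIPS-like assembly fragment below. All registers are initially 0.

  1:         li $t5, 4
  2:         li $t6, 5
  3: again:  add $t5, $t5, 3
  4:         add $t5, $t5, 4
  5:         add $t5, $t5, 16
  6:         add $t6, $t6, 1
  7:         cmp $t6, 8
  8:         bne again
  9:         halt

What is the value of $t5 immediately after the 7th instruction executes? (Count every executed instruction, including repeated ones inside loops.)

27

after li $t5, 4: $t5=4
after li $t6, 5: $t6=5
after add $t5, $t5, 3: $t5=4+3=7
after add $t5, $t5, 4: $t5=7+4=11
after add $t5, $t5, 16: $t5=11+16=27
after add $t6, $t6, 1: $t6=5+1=6
cmp $t6, 8  (cmp 6,8)
After step 7: $t5 = 27.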